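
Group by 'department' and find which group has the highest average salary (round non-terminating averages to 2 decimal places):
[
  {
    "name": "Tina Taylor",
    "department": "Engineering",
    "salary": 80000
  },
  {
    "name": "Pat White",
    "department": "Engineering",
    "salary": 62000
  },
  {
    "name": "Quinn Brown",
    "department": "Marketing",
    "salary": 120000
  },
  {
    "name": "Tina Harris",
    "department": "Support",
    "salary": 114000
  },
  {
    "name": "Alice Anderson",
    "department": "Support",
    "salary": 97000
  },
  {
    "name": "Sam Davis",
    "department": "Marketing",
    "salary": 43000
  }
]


Group by: department

Groups:
  Engineering: 2 people, avg salary = 142000/2 = $71000
  Marketing: 2 people, avg salary = 163000/2 = $81500
  Support: 2 people, avg salary = 211000/2 = $105500

Highest average salary: Support ($105500)

Support ($105500)


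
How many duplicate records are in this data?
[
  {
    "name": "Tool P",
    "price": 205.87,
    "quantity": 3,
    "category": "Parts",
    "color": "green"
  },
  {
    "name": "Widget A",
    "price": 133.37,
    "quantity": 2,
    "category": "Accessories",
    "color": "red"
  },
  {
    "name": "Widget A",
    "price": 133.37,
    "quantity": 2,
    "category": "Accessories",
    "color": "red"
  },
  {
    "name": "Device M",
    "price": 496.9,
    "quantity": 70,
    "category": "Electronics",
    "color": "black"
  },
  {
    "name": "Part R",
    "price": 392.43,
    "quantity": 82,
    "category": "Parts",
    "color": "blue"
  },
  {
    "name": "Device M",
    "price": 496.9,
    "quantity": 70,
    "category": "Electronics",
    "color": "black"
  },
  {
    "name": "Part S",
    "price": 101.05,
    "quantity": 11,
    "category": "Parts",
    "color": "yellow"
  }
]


Checking 7 records for duplicates:

  Row 1: Tool P ($205.87, qty 3)
  Row 2: Widget A ($133.37, qty 2)
  Row 3: Widget A ($133.37, qty 2) <-- DUPLICATE
  Row 4: Device M ($496.9, qty 70)
  Row 5: Part R ($392.43, qty 82)
  Row 6: Device M ($496.9, qty 70) <-- DUPLICATE
  Row 7: Part S ($101.05, qty 11)

Duplicates found: 2
Unique records: 5

2 duplicates, 5 unique


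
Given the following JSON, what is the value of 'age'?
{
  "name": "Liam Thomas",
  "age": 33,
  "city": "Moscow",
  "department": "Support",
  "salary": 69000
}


Looking up field 'age'
Value: 33

33


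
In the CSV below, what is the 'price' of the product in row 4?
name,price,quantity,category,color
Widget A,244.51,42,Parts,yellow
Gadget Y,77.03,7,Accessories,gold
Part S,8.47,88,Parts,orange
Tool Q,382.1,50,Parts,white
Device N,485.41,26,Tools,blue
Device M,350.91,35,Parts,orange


Query: Row 4 ('Tool Q'), column 'price'
Value: 382.1

382.1


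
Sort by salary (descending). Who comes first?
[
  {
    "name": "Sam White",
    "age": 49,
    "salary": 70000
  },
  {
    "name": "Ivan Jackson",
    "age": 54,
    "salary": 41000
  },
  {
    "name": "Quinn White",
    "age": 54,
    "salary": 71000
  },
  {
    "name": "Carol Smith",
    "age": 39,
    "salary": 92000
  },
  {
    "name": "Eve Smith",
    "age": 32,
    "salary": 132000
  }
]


Sort by: salary (descending)

Sorted order:
  1. Eve Smith (salary = 132000)
  2. Carol Smith (salary = 92000)
  3. Quinn White (salary = 71000)
  4. Sam White (salary = 70000)
  5. Ivan Jackson (salary = 41000)

First: Eve Smith

Eve Smith


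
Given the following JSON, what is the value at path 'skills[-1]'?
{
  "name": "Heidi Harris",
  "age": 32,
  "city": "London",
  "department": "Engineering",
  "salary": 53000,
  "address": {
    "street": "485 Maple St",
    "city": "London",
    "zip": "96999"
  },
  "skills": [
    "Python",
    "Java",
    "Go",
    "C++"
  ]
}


Query: skills[-1]
Path: skills -> last element
Value: C++

C++


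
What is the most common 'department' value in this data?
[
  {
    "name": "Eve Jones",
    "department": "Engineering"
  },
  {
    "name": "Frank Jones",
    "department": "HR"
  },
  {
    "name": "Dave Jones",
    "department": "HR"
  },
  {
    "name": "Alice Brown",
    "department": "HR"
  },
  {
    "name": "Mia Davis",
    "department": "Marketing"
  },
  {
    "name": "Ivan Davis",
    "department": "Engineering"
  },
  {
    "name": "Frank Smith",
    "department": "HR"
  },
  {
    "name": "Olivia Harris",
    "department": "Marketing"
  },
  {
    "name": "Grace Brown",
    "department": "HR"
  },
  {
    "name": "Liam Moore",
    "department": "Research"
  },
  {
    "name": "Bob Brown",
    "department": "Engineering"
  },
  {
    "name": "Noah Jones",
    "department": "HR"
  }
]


Counting 'department' values across 12 records:

  HR: 6 ######
  Engineering: 3 ###
  Marketing: 2 ##
  Research: 1 #

Most common: HR (6 times)

HR (6 times)


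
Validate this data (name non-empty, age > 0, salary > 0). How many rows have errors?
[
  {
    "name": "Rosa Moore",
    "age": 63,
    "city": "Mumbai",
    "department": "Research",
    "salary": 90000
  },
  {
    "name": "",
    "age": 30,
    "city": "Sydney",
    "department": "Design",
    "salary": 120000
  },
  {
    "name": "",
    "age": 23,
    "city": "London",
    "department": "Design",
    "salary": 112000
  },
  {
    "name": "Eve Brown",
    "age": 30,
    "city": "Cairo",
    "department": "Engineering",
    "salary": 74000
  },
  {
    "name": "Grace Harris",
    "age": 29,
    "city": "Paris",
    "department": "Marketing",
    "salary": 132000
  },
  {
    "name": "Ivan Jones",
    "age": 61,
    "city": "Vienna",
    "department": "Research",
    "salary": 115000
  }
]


Validating 6 records:
Rules: name non-empty, age > 0, salary > 0

  Row 1 (Rosa Moore): OK
  Row 2 (???): empty name
  Row 3 (???): empty name
  Row 4 (Eve Brown): OK
  Row 5 (Grace Harris): OK
  Row 6 (Ivan Jones): OK

Total errors: 2

2 errors


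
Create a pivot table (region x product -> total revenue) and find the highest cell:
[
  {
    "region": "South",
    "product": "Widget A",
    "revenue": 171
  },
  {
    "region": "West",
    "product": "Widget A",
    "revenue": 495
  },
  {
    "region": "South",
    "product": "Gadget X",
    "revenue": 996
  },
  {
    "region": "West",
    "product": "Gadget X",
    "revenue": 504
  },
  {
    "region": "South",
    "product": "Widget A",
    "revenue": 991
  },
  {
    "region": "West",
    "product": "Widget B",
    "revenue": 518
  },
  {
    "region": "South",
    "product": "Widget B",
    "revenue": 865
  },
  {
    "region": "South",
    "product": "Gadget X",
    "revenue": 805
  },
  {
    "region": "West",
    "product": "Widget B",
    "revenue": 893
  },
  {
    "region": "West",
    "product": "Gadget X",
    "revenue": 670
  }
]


Pivot: region (rows) x product (columns) -> total revenue

     Gadget X      Widget A      Widget B    
South         1801          1162           865  
West          1174           495          1411  

Highest: South / Gadget X = $1801

South / Gadget X = $1801


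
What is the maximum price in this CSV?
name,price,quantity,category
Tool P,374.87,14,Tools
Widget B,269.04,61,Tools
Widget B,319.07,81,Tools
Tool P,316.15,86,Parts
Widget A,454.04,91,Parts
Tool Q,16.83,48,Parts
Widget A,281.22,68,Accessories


Computing maximum price:
Values: [374.87, 269.04, 319.07, 316.15, 454.04, 16.83, 281.22]
Max = 454.04

454.04


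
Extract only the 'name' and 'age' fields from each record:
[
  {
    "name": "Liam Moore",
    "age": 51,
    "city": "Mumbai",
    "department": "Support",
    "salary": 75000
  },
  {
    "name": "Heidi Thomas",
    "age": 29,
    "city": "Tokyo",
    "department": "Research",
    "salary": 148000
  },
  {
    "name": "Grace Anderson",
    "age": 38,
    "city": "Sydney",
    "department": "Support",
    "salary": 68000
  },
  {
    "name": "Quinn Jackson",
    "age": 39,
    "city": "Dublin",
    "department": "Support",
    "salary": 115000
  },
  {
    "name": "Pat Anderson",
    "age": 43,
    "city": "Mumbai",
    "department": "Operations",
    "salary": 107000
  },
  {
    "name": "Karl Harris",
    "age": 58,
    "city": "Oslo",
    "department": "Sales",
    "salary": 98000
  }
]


Original: 6 records with fields: name, age, city, department, salary
Keep: ['name', 'age']
Drop: ['city', 'department', 'salary']
Result: 6 records, 2 fields each

[
  {
    "name": "Liam Moore",
    "age": 51
  },
  {
    "name": "Heidi Thomas",
    "age": 29
  },
  {
    "name": "Grace Anderson",
    "age": 38
  },
  {
    "name": "Quinn Jackson",
    "age": 39
  },
  {
    "name": "Pat Anderson",
    "age": 43
  },
  {
    "name": "Karl Harris",
    "age": 58
  }
]


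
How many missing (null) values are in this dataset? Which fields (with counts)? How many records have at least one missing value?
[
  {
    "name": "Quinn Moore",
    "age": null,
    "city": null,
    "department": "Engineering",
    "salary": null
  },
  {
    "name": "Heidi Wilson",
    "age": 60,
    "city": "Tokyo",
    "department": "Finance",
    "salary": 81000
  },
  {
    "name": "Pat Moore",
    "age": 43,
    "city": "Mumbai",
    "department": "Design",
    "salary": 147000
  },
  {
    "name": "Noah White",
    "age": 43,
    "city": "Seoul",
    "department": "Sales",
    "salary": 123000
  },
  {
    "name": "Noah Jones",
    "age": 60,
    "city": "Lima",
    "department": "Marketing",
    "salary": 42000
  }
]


Checking for missing (null) values in 5 records:

  Quinn Moore: age, city, salary
  Heidi Wilson: complete
  Pat Moore: complete
  Noah White: complete
  Noah Jones: complete

Per field:
  name: 0 missing
  age: 1 missing
  city: 1 missing
  department: 0 missing
  salary: 1 missing

Total missing values: 3
Records with any missing: 1

3 missing values (age: 1, city: 1, salary: 1); 1 incomplete records


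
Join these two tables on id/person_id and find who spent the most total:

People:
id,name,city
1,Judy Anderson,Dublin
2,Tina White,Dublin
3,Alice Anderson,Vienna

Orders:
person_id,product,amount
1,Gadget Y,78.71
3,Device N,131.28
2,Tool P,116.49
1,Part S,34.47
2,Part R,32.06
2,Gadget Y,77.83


Join on: people.id = orders.person_id

Joined rows:
  Judy Anderson (Dublin) bought Gadget Y for $78.71
  Alice Anderson (Vienna) bought Device N for $131.28
  Tina White (Dublin) bought Tool P for $116.49
  Judy Anderson (Dublin) bought Part S for $34.47
  Tina White (Dublin) bought Part R for $32.06
  Tina White (Dublin) bought Gadget Y for $77.83

Total per person:
  Tina White: $226.38
  Alice Anderson: $131.28
  Judy Anderson: $113.18

Top spender: Tina White ($226.38)

Tina White ($226.38)


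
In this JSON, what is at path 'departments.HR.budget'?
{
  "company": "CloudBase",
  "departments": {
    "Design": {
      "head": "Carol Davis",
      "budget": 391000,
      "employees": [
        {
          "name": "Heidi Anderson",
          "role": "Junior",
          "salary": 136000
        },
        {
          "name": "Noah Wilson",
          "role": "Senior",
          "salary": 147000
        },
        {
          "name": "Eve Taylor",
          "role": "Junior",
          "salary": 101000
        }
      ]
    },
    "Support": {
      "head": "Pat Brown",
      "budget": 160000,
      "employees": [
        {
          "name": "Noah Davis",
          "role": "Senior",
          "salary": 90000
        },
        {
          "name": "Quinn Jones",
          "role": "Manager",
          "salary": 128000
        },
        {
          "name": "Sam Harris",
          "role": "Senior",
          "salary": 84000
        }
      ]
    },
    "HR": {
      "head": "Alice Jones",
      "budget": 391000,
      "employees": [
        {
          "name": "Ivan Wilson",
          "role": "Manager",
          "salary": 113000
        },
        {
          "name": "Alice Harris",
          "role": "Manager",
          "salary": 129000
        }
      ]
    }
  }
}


Path: departments.HR.budget

Navigate:
  -> departments
  -> HR
  -> budget = 391000

391000


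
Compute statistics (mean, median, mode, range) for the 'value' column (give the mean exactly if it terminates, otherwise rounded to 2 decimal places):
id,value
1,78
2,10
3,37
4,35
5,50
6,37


Data: [78, 10, 37, 35, 50, 37]
Count: 6
Sum: 247
Mean: 247/6 ≈ 41.17 (rounded to 2 decimal places)
Sorted: [10, 35, 37, 37, 50, 78]
Median: 37.0
Mode: 37 (2 times)
Range: 78 - 10 = 68
Min: 10, Max: 78

mean≈41.17, median=37.0, mode=37, range=68


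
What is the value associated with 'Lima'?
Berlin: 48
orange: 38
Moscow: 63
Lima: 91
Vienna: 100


Looking up key 'Lima'
Value: 91

91


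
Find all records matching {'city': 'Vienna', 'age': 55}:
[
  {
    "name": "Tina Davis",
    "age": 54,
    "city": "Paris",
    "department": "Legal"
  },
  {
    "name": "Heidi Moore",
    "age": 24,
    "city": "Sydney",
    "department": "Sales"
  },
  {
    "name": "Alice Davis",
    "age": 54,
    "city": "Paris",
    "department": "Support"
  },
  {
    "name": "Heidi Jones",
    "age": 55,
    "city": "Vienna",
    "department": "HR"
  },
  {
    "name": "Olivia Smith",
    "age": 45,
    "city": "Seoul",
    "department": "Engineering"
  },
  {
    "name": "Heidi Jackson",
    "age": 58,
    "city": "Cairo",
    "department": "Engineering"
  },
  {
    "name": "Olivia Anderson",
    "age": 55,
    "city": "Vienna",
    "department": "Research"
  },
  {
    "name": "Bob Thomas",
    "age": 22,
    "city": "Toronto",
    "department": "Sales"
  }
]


Search criteria: {'city': 'Vienna', 'age': 55}

Checking 8 records:
  Tina Davis: {city: Paris, age: 54}
  Heidi Moore: {city: Sydney, age: 24}
  Alice Davis: {city: Paris, age: 54}
  Heidi Jones: {city: Vienna, age: 55} <-- MATCH
  Olivia Smith: {city: Seoul, age: 45}
  Heidi Jackson: {city: Cairo, age: 58}
  Olivia Anderson: {city: Vienna, age: 55} <-- MATCH
  Bob Thomas: {city: Toronto, age: 22}

Matches: ["Heidi Jones", "Olivia Anderson"]

["Heidi Jones", "Olivia Anderson"]


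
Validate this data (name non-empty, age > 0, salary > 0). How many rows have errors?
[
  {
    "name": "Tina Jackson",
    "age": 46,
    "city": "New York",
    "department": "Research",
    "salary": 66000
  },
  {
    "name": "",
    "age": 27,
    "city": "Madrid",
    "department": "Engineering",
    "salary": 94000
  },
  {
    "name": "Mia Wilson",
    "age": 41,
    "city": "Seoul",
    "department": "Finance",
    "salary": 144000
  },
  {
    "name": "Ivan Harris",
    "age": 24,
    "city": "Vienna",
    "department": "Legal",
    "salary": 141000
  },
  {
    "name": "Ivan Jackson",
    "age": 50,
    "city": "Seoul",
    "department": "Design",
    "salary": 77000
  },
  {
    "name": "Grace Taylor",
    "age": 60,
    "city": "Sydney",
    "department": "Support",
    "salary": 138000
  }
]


Validating 6 records:
Rules: name non-empty, age > 0, salary > 0

  Row 1 (Tina Jackson): OK
  Row 2 (???): empty name
  Row 3 (Mia Wilson): OK
  Row 4 (Ivan Harris): OK
  Row 5 (Ivan Jackson): OK
  Row 6 (Grace Taylor): OK

Total errors: 1

1 errors


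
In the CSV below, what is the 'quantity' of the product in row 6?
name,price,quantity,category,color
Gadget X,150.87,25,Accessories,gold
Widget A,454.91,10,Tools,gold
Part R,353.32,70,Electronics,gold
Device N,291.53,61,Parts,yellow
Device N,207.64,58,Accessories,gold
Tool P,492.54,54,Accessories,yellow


Query: Row 6 ('Tool P'), column 'quantity'
Value: 54

54


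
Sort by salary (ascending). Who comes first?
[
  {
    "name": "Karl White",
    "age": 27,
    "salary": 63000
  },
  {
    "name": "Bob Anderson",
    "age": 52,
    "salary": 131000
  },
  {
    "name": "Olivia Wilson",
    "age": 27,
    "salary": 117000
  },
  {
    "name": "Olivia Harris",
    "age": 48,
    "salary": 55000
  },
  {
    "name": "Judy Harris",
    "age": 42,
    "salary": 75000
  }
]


Sort by: salary (ascending)

Sorted order:
  1. Olivia Harris (salary = 55000)
  2. Karl White (salary = 63000)
  3. Judy Harris (salary = 75000)
  4. Olivia Wilson (salary = 117000)
  5. Bob Anderson (salary = 131000)

First: Olivia Harris

Olivia Harris


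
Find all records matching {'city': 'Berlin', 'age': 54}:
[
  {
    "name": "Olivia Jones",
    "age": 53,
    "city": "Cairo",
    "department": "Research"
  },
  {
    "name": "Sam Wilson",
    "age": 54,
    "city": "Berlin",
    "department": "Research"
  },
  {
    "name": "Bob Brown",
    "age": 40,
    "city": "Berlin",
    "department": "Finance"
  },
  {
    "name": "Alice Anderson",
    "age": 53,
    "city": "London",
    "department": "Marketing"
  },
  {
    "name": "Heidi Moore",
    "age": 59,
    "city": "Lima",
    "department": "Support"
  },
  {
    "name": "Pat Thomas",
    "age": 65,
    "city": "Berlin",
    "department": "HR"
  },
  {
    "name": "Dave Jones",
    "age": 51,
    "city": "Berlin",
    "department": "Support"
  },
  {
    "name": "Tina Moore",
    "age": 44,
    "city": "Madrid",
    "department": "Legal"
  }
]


Search criteria: {'city': 'Berlin', 'age': 54}

Checking 8 records:
  Olivia Jones: {city: Cairo, age: 53}
  Sam Wilson: {city: Berlin, age: 54} <-- MATCH
  Bob Brown: {city: Berlin, age: 40}
  Alice Anderson: {city: London, age: 53}
  Heidi Moore: {city: Lima, age: 59}
  Pat Thomas: {city: Berlin, age: 65}
  Dave Jones: {city: Berlin, age: 51}
  Tina Moore: {city: Madrid, age: 44}

Matches: ["Sam Wilson"]

["Sam Wilson"]


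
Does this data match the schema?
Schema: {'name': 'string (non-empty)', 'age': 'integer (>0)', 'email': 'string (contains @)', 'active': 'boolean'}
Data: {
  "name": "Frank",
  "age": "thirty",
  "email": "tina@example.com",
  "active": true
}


Validating each field against schema:
  name: OK (non-empty string)
  age: FAIL ("thirty" is not an integer)
  email: OK (string with @)
  active: OK (boolean)

Result: INVALID (1 error: age)

INVALID (1 error: age)


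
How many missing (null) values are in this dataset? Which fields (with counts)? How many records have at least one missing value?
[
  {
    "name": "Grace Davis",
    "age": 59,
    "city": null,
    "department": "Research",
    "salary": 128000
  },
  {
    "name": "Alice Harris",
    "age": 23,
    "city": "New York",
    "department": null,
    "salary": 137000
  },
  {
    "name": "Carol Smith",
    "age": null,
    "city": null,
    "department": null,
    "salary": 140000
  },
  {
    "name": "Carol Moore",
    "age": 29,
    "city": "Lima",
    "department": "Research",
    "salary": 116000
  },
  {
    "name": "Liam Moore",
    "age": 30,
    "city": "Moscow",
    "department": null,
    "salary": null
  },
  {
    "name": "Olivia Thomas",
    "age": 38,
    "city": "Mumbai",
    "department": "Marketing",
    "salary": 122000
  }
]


Checking for missing (null) values in 6 records:

  Grace Davis: city
  Alice Harris: department
  Carol Smith: age, city, department
  Carol Moore: complete
  Liam Moore: department, salary
  Olivia Thomas: complete

Per field:
  name: 0 missing
  age: 1 missing
  city: 2 missing
  department: 3 missing
  salary: 1 missing

Total missing values: 7
Records with any missing: 4

7 missing values (age: 1, city: 2, department: 3, salary: 1); 4 incomplete records


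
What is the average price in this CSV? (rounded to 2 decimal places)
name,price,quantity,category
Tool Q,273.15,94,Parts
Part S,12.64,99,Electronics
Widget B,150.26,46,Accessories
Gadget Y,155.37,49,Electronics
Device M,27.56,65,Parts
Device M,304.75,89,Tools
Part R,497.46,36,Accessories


Computing average price:
Values: [273.15, 12.64, 150.26, 155.37, 27.56, 304.75, 497.46]
Sum = 1421.19
Count = 7
Average = 1421.19/7 ≈ 203.03 (rounded to 2 decimal places)

203.03


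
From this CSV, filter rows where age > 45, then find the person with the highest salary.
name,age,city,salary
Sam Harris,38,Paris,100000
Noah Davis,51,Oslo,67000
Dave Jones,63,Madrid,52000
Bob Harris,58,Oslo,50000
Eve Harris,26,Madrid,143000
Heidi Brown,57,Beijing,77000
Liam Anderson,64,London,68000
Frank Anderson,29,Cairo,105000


Filter: age > 45
Sort by: salary (descending)

Filtered records (5):
  Heidi Brown, age 57, salary $77000
  Liam Anderson, age 64, salary $68000
  Noah Davis, age 51, salary $67000
  Dave Jones, age 63, salary $52000
  Bob Harris, age 58, salary $50000

Highest salary: Heidi Brown ($77000)

Heidi Brown


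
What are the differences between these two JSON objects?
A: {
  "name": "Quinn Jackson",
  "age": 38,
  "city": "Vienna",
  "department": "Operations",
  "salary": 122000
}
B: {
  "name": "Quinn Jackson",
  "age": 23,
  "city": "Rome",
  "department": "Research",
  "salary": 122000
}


Comparing each field (in key order):
  name: same
  age: DIFFERENT
  city: DIFFERENT
  department: DIFFERENT
  salary: same
Differences:
  age: 38 -> 23
  city: Vienna -> Rome
  department: Operations -> Research

3 field(s) changed

3 changes: age, city, department


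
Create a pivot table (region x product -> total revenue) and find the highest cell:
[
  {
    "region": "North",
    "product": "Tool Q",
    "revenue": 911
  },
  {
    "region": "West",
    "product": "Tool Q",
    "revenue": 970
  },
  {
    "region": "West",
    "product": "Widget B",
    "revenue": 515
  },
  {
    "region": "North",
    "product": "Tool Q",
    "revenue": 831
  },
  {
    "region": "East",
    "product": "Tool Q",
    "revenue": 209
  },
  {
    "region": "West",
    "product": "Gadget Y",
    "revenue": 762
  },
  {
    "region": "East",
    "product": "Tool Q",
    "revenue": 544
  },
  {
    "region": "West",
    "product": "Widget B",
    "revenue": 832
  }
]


Pivot: region (rows) x product (columns) -> total revenue

     Gadget Y      Tool Q        Widget B    
East             0           753             0  
North            0          1742             0  
West           762           970          1347  

Highest: North / Tool Q = $1742

North / Tool Q = $1742


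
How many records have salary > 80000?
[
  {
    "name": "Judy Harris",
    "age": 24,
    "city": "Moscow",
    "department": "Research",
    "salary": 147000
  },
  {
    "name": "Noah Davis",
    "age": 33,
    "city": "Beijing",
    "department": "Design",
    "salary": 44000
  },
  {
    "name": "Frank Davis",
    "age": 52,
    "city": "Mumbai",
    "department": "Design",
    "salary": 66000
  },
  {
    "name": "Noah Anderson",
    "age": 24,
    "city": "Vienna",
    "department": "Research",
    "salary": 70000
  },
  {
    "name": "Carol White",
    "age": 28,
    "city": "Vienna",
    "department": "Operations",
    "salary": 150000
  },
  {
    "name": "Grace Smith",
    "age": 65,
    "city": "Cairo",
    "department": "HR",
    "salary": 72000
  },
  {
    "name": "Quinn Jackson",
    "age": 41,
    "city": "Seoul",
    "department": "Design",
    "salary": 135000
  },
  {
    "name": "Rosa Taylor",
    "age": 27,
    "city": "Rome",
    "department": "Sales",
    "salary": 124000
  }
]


Data: 8 records
Condition: salary > 80000

Checking each record:
  Judy Harris: 147000 MATCH
  Noah Davis: 44000
  Frank Davis: 66000
  Noah Anderson: 70000
  Carol White: 150000 MATCH
  Grace Smith: 72000
  Quinn Jackson: 135000 MATCH
  Rosa Taylor: 124000 MATCH

Count: 4

4


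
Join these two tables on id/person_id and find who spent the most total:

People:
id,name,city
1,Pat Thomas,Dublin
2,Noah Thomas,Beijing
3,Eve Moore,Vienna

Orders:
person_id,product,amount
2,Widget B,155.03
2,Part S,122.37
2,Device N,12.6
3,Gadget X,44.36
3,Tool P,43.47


Join on: people.id = orders.person_id

Joined rows:
  Noah Thomas (Beijing) bought Widget B for $155.03
  Noah Thomas (Beijing) bought Part S for $122.37
  Noah Thomas (Beijing) bought Device N for $12.6
  Eve Moore (Vienna) bought Gadget X for $44.36
  Eve Moore (Vienna) bought Tool P for $43.47

Total per person:
  Noah Thomas: $290.00
  Eve Moore: $87.83

Top spender: Noah Thomas ($290.00)

Noah Thomas ($290.00)


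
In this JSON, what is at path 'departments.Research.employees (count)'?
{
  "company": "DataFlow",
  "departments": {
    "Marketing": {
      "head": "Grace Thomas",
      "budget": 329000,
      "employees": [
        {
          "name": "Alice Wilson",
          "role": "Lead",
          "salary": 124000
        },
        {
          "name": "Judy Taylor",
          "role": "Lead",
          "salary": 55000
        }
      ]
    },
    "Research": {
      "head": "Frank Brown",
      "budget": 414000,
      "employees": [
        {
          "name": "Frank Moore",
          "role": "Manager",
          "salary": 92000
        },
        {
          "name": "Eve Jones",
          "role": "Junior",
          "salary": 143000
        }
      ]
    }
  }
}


Path: departments.Research.employees (count)

Navigate:
  -> departments
  -> Research
  -> employees (array, length 2)

2


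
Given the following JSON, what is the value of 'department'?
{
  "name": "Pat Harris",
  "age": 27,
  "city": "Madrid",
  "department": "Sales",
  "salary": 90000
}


Looking up field 'department'
Value: Sales

Sales


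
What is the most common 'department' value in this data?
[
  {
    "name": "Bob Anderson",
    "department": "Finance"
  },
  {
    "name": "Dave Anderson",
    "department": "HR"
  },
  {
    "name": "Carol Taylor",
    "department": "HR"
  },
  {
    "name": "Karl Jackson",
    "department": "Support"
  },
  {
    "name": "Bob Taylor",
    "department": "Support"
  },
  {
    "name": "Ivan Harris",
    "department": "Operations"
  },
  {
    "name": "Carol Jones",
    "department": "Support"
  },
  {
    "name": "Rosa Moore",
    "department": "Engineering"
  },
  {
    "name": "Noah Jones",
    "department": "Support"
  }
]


Counting 'department' values across 9 records:

  Support: 4 ####
  HR: 2 ##
  Finance: 1 #
  Operations: 1 #
  Engineering: 1 #

Most common: Support (4 times)

Support (4 times)


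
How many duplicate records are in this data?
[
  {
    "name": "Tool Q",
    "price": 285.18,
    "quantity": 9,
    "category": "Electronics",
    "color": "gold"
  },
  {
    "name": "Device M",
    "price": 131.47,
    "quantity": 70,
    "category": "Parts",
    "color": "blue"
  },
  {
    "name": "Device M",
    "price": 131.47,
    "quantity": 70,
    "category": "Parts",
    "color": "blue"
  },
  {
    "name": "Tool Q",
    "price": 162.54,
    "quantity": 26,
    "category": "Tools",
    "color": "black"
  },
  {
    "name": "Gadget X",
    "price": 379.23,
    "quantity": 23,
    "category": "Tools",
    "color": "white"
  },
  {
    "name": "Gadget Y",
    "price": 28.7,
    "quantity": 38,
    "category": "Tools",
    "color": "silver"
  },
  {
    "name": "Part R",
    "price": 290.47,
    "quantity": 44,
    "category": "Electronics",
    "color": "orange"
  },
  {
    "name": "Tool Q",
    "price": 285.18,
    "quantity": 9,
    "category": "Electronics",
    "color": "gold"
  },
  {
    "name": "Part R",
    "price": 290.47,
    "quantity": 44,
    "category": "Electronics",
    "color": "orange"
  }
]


Checking 9 records for duplicates:

  Row 1: Tool Q ($285.18, qty 9)
  Row 2: Device M ($131.47, qty 70)
  Row 3: Device M ($131.47, qty 70) <-- DUPLICATE
  Row 4: Tool Q ($162.54, qty 26)
  Row 5: Gadget X ($379.23, qty 23)
  Row 6: Gadget Y ($28.7, qty 38)
  Row 7: Part R ($290.47, qty 44)
  Row 8: Tool Q ($285.18, qty 9) <-- DUPLICATE
  Row 9: Part R ($290.47, qty 44) <-- DUPLICATE

Duplicates found: 3
Unique records: 6

3 duplicates, 6 unique


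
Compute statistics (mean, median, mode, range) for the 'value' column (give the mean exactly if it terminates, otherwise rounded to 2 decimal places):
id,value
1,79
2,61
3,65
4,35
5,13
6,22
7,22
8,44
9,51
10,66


Data: [79, 61, 65, 35, 13, 22, 22, 44, 51, 66]
Count: 10
Sum: 458
Mean: 458/10 = 45.8
Sorted: [13, 22, 22, 35, 44, 51, 61, 65, 66, 79]
Median: 47.5
Mode: 22 (2 times)
Range: 79 - 13 = 66
Min: 13, Max: 79

mean=45.8, median=47.5, mode=22, range=66


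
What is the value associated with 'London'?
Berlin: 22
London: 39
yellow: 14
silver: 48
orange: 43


Looking up key 'London'
Value: 39

39


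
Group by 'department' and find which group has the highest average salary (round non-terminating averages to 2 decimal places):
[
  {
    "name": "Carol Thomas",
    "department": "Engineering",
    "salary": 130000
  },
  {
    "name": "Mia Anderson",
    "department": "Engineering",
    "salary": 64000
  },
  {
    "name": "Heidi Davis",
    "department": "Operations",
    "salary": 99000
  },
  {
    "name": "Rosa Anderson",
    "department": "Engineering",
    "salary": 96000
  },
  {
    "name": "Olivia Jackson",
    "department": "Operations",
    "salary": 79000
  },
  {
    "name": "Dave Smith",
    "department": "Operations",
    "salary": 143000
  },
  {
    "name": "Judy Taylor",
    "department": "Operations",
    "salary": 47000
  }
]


Group by: department

Groups:
  Engineering: 3 people, avg salary = 290000/3 ≈ $96666.67
  Operations: 4 people, avg salary = 368000/4 = $92000

Highest average salary: Engineering (≈$96666.67)

Engineering (≈$96666.67)


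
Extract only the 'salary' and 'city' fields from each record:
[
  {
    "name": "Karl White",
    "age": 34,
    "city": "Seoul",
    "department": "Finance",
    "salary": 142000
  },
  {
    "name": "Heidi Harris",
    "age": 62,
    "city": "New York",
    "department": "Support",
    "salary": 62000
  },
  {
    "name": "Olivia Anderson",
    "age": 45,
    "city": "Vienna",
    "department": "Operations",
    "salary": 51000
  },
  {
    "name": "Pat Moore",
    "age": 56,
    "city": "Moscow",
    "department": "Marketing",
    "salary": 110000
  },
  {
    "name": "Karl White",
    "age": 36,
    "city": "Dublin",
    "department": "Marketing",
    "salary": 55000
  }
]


Original: 5 records with fields: name, age, city, department, salary
Keep: ['salary', 'city']
Drop: ['name', 'age', 'department']
Result: 5 records, 2 fields each

[
  {
    "salary": 142000,
    "city": "Seoul"
  },
  {
    "salary": 62000,
    "city": "New York"
  },
  {
    "salary": 51000,
    "city": "Vienna"
  },
  {
    "salary": 110000,
    "city": "Moscow"
  },
  {
    "salary": 55000,
    "city": "Dublin"
  }
]


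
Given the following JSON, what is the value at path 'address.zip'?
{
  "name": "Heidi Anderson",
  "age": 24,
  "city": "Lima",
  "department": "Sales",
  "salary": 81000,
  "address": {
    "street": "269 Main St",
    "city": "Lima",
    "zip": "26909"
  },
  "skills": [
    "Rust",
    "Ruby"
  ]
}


Query: address.zip
Path: address -> zip
Value: 26909

26909


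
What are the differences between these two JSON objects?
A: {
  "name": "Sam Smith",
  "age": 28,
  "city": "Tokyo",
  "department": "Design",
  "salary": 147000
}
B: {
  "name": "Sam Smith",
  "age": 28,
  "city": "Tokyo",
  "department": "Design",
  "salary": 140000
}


Comparing each field (in key order):
  name: same
  age: same
  city: same
  department: same
  salary: DIFFERENT
Differences:
  salary: 147000 -> 140000

1 field(s) changed

1 change: salary


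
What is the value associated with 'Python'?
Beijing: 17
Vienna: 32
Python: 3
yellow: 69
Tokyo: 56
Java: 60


Looking up key 'Python'
Value: 3

3


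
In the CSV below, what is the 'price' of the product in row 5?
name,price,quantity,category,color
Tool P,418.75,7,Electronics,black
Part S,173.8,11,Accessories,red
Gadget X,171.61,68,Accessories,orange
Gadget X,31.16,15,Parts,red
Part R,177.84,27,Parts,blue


Query: Row 5 ('Part R'), column 'price'
Value: 177.84

177.84


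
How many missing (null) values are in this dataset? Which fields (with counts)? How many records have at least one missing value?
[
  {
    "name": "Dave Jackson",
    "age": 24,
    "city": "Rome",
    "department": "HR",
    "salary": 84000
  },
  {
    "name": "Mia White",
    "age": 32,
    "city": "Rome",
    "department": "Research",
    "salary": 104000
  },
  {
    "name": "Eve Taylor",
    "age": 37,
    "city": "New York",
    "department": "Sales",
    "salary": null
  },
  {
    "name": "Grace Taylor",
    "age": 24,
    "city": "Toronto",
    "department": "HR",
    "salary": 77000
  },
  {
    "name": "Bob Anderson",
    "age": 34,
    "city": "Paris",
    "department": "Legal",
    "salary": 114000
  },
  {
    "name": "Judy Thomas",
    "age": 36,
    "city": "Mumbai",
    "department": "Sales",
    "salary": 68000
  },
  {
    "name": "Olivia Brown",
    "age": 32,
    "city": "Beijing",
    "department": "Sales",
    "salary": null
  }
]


Checking for missing (null) values in 7 records:

  Dave Jackson: complete
  Mia White: complete
  Eve Taylor: salary
  Grace Taylor: complete
  Bob Anderson: complete
  Judy Thomas: complete
  Olivia Brown: salary

Per field:
  name: 0 missing
  age: 0 missing
  city: 0 missing
  department: 0 missing
  salary: 2 missing

Total missing values: 2
Records with any missing: 2

2 missing values (salary: 2); 2 incomplete records


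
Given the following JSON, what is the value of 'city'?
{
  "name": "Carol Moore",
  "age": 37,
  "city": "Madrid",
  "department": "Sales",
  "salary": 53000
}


Looking up field 'city'
Value: Madrid

Madrid


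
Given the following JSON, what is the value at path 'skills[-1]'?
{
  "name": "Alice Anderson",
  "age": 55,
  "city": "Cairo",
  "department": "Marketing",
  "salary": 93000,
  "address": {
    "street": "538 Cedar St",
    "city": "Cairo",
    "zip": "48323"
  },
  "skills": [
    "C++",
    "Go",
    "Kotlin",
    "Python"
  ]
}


Query: skills[-1]
Path: skills -> last element
Value: Python

Python


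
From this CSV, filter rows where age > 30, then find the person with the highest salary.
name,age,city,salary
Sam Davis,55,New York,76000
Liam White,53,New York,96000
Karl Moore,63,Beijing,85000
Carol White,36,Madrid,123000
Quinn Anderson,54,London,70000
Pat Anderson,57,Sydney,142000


Filter: age > 30
Sort by: salary (descending)

Filtered records (6):
  Pat Anderson, age 57, salary $142000
  Carol White, age 36, salary $123000
  Liam White, age 53, salary $96000
  Karl Moore, age 63, salary $85000
  Sam Davis, age 55, salary $76000
  Quinn Anderson, age 54, salary $70000

Highest salary: Pat Anderson ($142000)

Pat Anderson


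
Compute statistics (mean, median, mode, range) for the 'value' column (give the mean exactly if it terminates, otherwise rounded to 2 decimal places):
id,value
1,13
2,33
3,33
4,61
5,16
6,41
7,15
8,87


Data: [13, 33, 33, 61, 16, 41, 15, 87]
Count: 8
Sum: 299
Mean: 299/8 = 37.375
Sorted: [13, 15, 16, 33, 33, 41, 61, 87]
Median: 33.0
Mode: 33 (2 times)
Range: 87 - 13 = 74
Min: 13, Max: 87

mean=37.375, median=33.0, mode=33, range=74


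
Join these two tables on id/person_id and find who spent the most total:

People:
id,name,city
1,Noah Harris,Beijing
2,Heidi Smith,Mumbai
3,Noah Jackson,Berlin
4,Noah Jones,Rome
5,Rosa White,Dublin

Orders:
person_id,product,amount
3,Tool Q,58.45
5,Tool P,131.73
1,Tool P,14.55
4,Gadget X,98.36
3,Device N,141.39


Join on: people.id = orders.person_id

Joined rows:
  Noah Jackson (Berlin) bought Tool Q for $58.45
  Rosa White (Dublin) bought Tool P for $131.73
  Noah Harris (Beijing) bought Tool P for $14.55
  Noah Jones (Rome) bought Gadget X for $98.36
  Noah Jackson (Berlin) bought Device N for $141.39

Total per person:
  Noah Jackson: $199.84
  Rosa White: $131.73
  Noah Jones: $98.36
  Noah Harris: $14.55

Top spender: Noah Jackson ($199.84)

Noah Jackson ($199.84)


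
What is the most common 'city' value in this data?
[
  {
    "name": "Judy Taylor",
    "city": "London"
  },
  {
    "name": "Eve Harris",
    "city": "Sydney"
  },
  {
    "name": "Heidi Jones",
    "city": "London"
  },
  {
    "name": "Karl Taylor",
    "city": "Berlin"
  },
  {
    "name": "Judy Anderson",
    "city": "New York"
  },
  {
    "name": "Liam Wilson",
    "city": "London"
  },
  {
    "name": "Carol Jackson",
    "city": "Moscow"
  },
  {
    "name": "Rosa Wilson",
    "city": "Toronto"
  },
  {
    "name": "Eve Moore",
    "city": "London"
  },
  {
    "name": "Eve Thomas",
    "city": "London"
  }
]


Counting 'city' values across 10 records:

  London: 5 #####
  Sydney: 1 #
  Berlin: 1 #
  New York: 1 #
  Moscow: 1 #
  Toronto: 1 #

Most common: London (5 times)

London (5 times)


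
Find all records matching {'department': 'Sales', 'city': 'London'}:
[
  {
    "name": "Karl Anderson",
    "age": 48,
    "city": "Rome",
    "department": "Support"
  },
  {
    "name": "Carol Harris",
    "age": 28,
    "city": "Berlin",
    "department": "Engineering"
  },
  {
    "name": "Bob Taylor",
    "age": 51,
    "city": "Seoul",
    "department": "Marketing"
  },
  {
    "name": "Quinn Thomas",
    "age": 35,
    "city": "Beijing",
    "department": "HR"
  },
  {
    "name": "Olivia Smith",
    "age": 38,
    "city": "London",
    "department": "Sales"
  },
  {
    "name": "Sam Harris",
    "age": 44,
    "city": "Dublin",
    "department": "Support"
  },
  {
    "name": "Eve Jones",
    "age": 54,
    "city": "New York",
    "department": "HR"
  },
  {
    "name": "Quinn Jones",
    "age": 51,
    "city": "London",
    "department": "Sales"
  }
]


Search criteria: {'department': 'Sales', 'city': 'London'}

Checking 8 records:
  Karl Anderson: {department: Support, city: Rome}
  Carol Harris: {department: Engineering, city: Berlin}
  Bob Taylor: {department: Marketing, city: Seoul}
  Quinn Thomas: {department: HR, city: Beijing}
  Olivia Smith: {department: Sales, city: London} <-- MATCH
  Sam Harris: {department: Support, city: Dublin}
  Eve Jones: {department: HR, city: New York}
  Quinn Jones: {department: Sales, city: London} <-- MATCH

Matches: ["Olivia Smith", "Quinn Jones"]

["Olivia Smith", "Quinn Jones"]


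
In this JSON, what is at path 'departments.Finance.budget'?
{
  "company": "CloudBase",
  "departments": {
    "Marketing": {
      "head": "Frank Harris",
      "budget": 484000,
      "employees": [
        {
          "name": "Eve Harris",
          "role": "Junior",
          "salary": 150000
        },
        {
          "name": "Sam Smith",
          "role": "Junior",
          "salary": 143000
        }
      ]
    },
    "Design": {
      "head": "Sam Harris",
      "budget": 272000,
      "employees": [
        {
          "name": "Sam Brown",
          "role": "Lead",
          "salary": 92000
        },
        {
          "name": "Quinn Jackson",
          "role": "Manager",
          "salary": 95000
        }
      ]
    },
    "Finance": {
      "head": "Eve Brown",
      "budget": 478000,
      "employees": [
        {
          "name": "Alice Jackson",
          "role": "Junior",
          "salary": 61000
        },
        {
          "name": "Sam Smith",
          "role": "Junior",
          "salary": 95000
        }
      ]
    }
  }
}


Path: departments.Finance.budget

Navigate:
  -> departments
  -> Finance
  -> budget = 478000

478000


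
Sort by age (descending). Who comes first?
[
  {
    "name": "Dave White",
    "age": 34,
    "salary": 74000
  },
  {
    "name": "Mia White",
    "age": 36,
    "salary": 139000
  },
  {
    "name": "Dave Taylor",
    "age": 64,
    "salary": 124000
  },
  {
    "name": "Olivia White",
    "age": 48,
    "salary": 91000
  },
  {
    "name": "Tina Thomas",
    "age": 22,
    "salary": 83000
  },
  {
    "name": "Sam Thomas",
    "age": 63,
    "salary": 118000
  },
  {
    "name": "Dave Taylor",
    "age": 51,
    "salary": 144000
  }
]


Sort by: age (descending)

Sorted order:
  1. Dave Taylor (age = 64)
  2. Sam Thomas (age = 63)
  3. Dave Taylor (age = 51)
  4. Olivia White (age = 48)
  5. Mia White (age = 36)
  6. Dave White (age = 34)
  7. Tina Thomas (age = 22)

First: Dave Taylor

Dave Taylor


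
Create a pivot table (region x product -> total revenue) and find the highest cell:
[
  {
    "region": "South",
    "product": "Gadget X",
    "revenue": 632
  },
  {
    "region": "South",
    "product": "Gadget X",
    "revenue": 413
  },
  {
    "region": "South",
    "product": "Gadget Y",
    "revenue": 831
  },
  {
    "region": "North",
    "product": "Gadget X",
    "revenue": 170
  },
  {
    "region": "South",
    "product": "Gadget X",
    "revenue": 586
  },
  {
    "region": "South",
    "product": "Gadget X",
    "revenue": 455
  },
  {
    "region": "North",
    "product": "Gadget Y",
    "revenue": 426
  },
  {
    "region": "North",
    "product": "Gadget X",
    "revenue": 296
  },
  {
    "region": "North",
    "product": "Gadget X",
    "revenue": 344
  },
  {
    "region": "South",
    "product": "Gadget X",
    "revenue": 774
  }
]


Pivot: region (rows) x product (columns) -> total revenue

     Gadget X      Gadget Y    
North          810           426  
South         2860           831  

Highest: South / Gadget X = $2860

South / Gadget X = $2860
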